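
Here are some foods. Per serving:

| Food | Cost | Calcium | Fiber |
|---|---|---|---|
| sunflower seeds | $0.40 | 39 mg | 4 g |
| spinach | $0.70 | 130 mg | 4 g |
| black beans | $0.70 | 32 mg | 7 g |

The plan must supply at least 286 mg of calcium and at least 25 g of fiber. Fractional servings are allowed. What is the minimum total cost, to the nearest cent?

An LP optimum is at a vertex; with two nutrient constraints at most two foods are used. Check each candidate.
sunflower seeds only: max(286/39, 25/4) = 7.333 servings → $2.93.
spinach only: max(286/130, 25/4) = 6.25 servings → $4.38.
black beans only: max(286/32, 25/7) = 8.938 servings → $6.26.
sunflower seeds + spinach with both tight: 5.786 servings and 0.4643 servings → $2.64.
sunflower seeds + black beans with both targets exact would need a negative amount; discard.
spinach + black beans with both tight: 1.537 servings and 2.693 servings → $2.96.
Cheapest feasible corner: $2.64.

$2.64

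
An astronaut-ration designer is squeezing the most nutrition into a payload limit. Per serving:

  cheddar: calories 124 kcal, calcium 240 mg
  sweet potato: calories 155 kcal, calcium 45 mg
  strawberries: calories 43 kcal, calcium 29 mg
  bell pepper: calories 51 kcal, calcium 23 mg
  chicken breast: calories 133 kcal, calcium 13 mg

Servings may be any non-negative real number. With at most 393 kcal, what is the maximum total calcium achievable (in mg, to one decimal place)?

Calcium per kcal: cheddar 1.935, strawberries 0.6744, bell pepper 0.451, sweet potato 0.2903, chicken breast 0.09774.
With no serving limits, spend the whole calories allowance on cheddar: 393 kcal / 124 kcal × 240 mg = 760.6 mg.

760.6 mg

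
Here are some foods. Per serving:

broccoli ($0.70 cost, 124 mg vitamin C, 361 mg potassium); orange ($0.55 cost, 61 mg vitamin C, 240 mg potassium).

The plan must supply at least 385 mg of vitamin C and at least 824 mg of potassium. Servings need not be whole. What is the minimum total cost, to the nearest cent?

broccoli only: max(385/124, 824/361) = 3.105 servings → $2.17.
orange only: max(385/61, 824/240) = 6.311 servings → $3.47.
broccoli + orange with both targets exact would need a negative amount; discard.
Cheapest feasible corner: $2.17.

$2.17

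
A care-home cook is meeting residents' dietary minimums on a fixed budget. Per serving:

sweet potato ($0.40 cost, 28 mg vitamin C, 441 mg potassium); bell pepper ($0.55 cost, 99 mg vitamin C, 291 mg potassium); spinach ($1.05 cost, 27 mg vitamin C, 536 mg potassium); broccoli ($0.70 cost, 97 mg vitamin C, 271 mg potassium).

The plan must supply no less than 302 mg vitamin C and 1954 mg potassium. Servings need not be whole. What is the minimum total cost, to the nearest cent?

Compare the cost at each extreme point of the feasible region.
sweet potato only: max(302/28, 1954/441) = 10.79 servings → $4.31.
bell pepper only: max(302/99, 1954/291) = 6.715 servings → $3.69.
spinach only: max(302/27, 1954/536) = 11.19 servings → $11.74.
broccoli only: max(302/97, 1954/271) = 7.21 servings → $5.05.
sweet potato + bell pepper with both tight: 2.973 servings and 2.21 servings → $2.40.
sweet potato + spinach: intersection lies outside the first quadrant.
sweet potato + broccoli with both tight: 3.061 servings and 2.23 servings → $2.79.
bell pepper + spinach with both tight: 2.414 servings and 2.335 servings → $3.78.
bell pepper + broccoli with both targets exact would need a negative amount; discard.
spinach + broccoli with both tight: 2.411 servings and 2.442 servings → $4.24.
So the least-cost plan costs $2.40.

$2.40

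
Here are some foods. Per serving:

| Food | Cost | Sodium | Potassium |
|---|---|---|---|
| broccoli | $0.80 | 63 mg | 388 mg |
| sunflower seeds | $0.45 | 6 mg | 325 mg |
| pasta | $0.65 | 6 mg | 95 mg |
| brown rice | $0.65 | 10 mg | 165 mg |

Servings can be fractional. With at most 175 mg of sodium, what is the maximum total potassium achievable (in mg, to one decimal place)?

9479.2 mg

Potassium per mg sodium: sunflower seeds 54.17, brown rice 16.5, pasta 15.83, broccoli 6.159.
With no serving limits, spend the whole sodium allowance on sunflower seeds: 175 mg / 6 mg × 325 mg = 9479.2 mg.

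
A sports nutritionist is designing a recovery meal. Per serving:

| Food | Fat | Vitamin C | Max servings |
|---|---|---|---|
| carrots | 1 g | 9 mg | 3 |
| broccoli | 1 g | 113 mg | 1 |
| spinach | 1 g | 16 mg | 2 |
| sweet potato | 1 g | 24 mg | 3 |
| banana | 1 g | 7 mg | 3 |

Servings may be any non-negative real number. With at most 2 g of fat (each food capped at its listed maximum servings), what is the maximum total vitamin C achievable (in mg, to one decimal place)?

Vitamin C per g fat: broccoli 113, sweet potato 24, spinach 16, carrots 9, banana 7.
Take 1 serving of broccoli: uses 1 g fat, +113.0 mg vitamin C (running total 113.0 mg).
Take 1 serving of sweet potato: uses 1 g fat, +24.0 mg vitamin C (running total 137.0 mg).
Filling greedily by vitamin C-per-g fat is optimal for one linear limit, giving 137.0 mg.

137.0 mg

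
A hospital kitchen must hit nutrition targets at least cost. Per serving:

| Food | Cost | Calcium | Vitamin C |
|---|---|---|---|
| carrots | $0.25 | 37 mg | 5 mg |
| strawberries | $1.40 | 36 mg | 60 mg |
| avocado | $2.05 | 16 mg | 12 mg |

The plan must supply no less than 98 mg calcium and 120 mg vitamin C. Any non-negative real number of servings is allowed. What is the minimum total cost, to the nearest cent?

$2.90

This is a tiny linear program; its minimum lies at a vertex of the feasible set. List the vertices and price them.
carrots only: max(98/37, 120/5) = 24 servings → $6.00.
strawberries only: max(98/36, 120/60) = 2.722 servings → $3.81.
avocado only: max(98/16, 120/12) = 10 servings → $20.50.
carrots + strawberries with both tight: 0.7647 servings and 1.936 servings → $2.90.
carrots + avocado: the both-tight solution has a negative serving — not a feasible corner.
strawberries + avocado with both tight: 1.409 servings and 2.955 servings → $8.03.
Cheapest feasible corner: $2.90.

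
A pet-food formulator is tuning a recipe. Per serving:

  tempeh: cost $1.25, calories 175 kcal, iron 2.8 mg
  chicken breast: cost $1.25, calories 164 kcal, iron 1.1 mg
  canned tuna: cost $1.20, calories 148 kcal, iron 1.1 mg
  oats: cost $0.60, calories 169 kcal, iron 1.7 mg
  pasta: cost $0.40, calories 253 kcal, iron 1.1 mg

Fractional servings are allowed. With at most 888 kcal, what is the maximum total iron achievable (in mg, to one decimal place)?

Iron per kcal: tempeh 0.016, oats 0.01006, canned tuna 0.007432, chicken breast 0.006707, pasta 0.004348.
With no serving limits, spend the whole calories allowance on tempeh: 888 kcal / 175 kcal × 2.8 mg = 14.2 mg.

14.2 mg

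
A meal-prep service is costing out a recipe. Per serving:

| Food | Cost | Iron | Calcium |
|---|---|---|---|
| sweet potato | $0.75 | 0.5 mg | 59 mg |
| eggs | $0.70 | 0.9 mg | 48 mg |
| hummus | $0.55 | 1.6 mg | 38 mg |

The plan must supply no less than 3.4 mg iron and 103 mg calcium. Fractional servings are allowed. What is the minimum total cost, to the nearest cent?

$1.44

With two linear requirements the optimum uses one or two foods; enumerate the corners.
sweet potato only: max(3.4/0.5, 103/59) = 6.8 servings → $5.10.
eggs only: max(3.4/0.9, 103/48) = 3.778 servings → $2.64.
hummus only: max(3.4/1.6, 103/38) = 2.711 servings → $1.49.
sweet potato + eggs with both targets exact would need a negative amount; discard.
sweet potato + hummus with both tight: 0.4721 servings and 1.977 servings → $1.44.
eggs + hummus with both tight: 0.8357 servings and 1.655 servings → $1.50.
The minimum over all feasible corners is $1.44.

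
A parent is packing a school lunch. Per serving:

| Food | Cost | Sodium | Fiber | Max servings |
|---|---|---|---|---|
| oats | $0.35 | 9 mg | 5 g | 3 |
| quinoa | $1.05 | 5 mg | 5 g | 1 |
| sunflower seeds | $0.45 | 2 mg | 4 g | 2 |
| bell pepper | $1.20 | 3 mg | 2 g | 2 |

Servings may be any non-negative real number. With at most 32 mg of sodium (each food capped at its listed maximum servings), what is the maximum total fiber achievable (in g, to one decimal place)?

26.4 g

Fiber per mg sodium: sunflower seeds 2, quinoa 1, bell pepper 0.6667, oats 0.5556.
Take 2 servings of sunflower seeds: uses 4 mg sodium, +8.0 g fiber (running total 8.0 g).
Take 1 serving of quinoa: uses 5 mg sodium, +5.0 g fiber (running total 13.0 g).
Take 2 servings of bell pepper: uses 6 mg sodium, +4.0 g fiber (running total 17.0 g).
Take 1.889 servings of oats: uses 17 mg sodium, +9.4 g fiber (running total 26.4 g).
Filling greedily by fiber-per-mg sodium is optimal for one linear limit, giving 26.4 g.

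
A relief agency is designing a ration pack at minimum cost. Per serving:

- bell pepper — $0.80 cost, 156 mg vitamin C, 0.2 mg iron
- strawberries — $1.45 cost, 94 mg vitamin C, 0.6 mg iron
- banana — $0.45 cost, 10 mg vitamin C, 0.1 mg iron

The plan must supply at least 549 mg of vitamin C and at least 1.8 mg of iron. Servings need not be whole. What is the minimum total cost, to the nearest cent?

Compare the cost at each extreme point of the feasible region.
bell pepper only: max(549/156, 1.8/0.2) = 9 servings → $7.20.
strawberries only: max(549/94, 1.8/0.6) = 5.84 servings → $8.47.
banana only: max(549/10, 1.8/0.1) = 54.9 servings → $24.70.
bell pepper + strawberries with both tight: 2.142 servings and 2.286 servings → $5.03.
bell pepper + banana with both tight: 2.713 servings and 12.57 servings → $7.83.
strawberries + banana with both targets exact would need a negative amount; discard.
So the least-cost plan costs $5.03.

$5.03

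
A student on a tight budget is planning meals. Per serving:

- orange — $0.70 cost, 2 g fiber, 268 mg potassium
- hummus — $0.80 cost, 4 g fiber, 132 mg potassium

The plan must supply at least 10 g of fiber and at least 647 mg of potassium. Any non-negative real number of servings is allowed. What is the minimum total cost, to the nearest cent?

The cheapest plan sits at a corner of the feasible region — with two constraints it uses at most two foods.
orange only: max(10/2, 647/268) = 5 servings → $3.50.
hummus only: max(10/4, 647/132) = 4.902 servings → $3.92.
orange + hummus with both tight: 1.569 servings and 1.715 servings → $2.47.
So the least-cost plan costs $2.47.

$2.47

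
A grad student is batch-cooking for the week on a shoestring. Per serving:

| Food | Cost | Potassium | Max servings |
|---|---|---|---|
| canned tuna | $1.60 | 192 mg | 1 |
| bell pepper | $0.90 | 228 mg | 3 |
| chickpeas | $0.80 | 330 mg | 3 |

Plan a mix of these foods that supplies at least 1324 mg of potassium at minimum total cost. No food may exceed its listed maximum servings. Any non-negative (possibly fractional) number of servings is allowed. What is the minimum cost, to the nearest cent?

Cost per mg of potassium: chickpeas $0.0024, bell pepper $0.0039, canned tuna $0.0083.
Take 3 servings of chickpeas: +990.0 mg potassium for $2.40 (total $2.40, still need 334.0 mg).
Take 1.465 servings of bell pepper: +334.0 mg potassium for $1.32 (total $3.72, still need 0.0 mg).
Filling from the cheapest source first is optimal under one linear minimum: $3.72.

$3.72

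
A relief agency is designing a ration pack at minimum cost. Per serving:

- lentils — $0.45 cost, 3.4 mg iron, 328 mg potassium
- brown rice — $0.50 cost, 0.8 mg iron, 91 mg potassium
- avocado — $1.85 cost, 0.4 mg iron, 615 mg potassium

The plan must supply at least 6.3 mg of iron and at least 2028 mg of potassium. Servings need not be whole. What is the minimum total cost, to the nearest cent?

This is a tiny linear program; its minimum lies at a vertex of the feasible set. List the vertices and price them.
lentils only: max(6.3/3.4, 2028/328) = 6.183 servings → $2.78.
brown rice only: max(6.3/0.8, 2028/91) = 22.29 servings → $11.14.
avocado only: max(6.3/0.4, 2028/615) = 15.75 servings → $29.14.
lentils + brown rice: the both-tight solution has a negative serving — not a feasible corner.
lentils + avocado with both tight: 1.563 servings and 2.464 servings → $5.26.
brown rice + avocado with both tight: 6.724 servings and 2.303 servings → $7.62.
The minimum over all feasible corners is $2.78.

$2.78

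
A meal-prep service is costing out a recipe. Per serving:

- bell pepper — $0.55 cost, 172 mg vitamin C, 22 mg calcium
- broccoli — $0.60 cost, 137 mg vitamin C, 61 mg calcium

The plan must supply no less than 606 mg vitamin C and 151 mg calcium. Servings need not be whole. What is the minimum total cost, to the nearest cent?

$2.21

At the optimum either one food covers both requirements or two foods hit both targets exactly; no other combination can be cheaper.
bell pepper only: max(606/172, 151/22) = 6.864 servings → $3.77.
broccoli only: max(606/137, 151/61) = 4.423 servings → $2.65.
bell pepper + broccoli with both tight: 2.177 servings and 1.69 servings → $2.21.
The minimum over all feasible corners is $2.21.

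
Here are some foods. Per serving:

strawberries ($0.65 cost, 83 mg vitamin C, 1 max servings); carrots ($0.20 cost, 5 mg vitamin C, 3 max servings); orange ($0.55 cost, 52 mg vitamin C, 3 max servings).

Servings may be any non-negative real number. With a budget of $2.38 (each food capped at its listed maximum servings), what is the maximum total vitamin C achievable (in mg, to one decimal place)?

241.0 mg

Vitamin C per dollar: strawberries 127.7, orange 94.55, carrots 25.
Take 1 serving of strawberries: spends $0.65, +83.0 mg vitamin C (running total 83.0 mg).
Take 3 servings of orange: spends $1.65, +156.0 mg vitamin C (running total 239.0 mg).
Take 0.4 servings of carrots: spends $0.08, +2.0 mg vitamin C (running total 241.0 mg).
Filling greedily by vitamin C-per-dollar is optimal for one linear limit, giving 241.0 mg.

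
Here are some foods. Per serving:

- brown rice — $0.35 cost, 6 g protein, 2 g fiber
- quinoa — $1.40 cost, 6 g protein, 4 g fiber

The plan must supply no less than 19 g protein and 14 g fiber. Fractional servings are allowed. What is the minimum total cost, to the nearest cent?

A basic optimal solution has at most two foods positive. Try each food alone and each pair with both targets met exactly.
brown rice only: max(19/6, 14/2) = 7 servings → $2.45.
quinoa only: max(19/6, 14/4) = 3.5 servings → $4.90.
brown rice + quinoa: intersection lies outside the first quadrant.
Cheapest feasible corner: $2.45.

$2.45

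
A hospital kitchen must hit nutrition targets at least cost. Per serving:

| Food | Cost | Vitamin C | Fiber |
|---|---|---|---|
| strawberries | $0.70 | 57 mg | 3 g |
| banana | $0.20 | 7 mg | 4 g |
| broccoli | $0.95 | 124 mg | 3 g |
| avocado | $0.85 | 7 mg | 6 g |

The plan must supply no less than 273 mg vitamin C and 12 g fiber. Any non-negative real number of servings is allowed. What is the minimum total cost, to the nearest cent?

$2.30

Check every corner: each single food scaled to meet both minima, and each pair solved so both constraints bind.
strawberries only: max(273/57, 12/3) = 4.789 servings → $3.35.
banana only: max(273/7, 12/4) = 39 servings → $7.80.
broccoli only: max(273/124, 12/3) = 4 servings → $3.80.
avocado only: max(273/7, 12/6) = 39 servings → $33.15.
strawberries + banana with both targets exact would need a negative amount; discard.
strawberries + broccoli with both tight: 3.328 servings and 0.6716 servings → $2.97.
strawberries + avocado: the both-tight solution has a negative serving — not a feasible corner.
banana + broccoli with both tight: 1.408 servings and 2.122 servings → $2.30.
banana + avocado: intersection lies outside the first quadrant.
broccoli + avocado with both tight: 2.149 servings and 0.9253 servings → $2.83.
So the least-cost plan costs $2.30.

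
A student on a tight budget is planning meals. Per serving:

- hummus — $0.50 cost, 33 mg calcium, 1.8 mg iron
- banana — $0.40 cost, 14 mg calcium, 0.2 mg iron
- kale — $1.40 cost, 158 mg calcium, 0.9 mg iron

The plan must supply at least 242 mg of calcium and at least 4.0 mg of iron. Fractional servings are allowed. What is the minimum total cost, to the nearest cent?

Compare the cost at each extreme point of the feasible region.
hummus only: max(242/33, 4.0/1.8) = 7.333 servings → $3.67.
banana only: max(242/14, 4.0/0.2) = 20 servings → $8.00.
kale only: max(242/158, 4.0/0.9) = 4.444 servings → $6.22.
hummus + banana with both tight: 0.4086 servings and 16.32 servings → $6.73.
hummus + kale with both tight: 1.626 servings and 1.192 servings → $2.48.
banana + kale with both targets exact would need a negative amount; discard.
So the least-cost plan costs $2.48.

$2.48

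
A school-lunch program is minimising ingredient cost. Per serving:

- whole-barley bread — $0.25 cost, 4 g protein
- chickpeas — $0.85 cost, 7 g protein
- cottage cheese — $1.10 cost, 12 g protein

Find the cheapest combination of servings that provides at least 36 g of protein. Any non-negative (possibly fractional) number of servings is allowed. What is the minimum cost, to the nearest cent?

Cost per g of protein: whole-barley bread $0.0625, cottage cheese $0.0917, chickpeas $0.1214.
With no serving limits, use only whole-barley bread: 36 g / 4 g = 9 servings × $0.25 = $2.25.

$2.25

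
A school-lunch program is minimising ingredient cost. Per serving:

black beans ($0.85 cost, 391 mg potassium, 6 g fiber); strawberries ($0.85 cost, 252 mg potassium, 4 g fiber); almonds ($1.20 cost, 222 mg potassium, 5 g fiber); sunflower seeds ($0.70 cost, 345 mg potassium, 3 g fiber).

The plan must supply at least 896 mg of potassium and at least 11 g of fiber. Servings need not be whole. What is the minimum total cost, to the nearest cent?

For a min-cost LP with two ≥-constraints, a basic feasible solution has at most two positive variables.
black beans only: max(896/391, 11/6) = 2.292 servings → $1.95.
strawberries only: max(896/252, 11/4) = 3.556 servings → $3.02.
almonds only: max(896/222, 11/5) = 4.036 servings → $4.84.
sunflower seeds only: max(896/345, 11/3) = 3.667 servings → $2.57.
black beans + strawberries: intersection lies outside the first quadrant.
black beans + almonds: intersection lies outside the first quadrant.
black beans + sunflower seeds with both tight: 1.234 servings and 1.198 servings → $1.89.
strawberries + almonds: the both-tight solution has a negative serving — not a feasible corner.
strawberries + sunflower seeds with both tight: 1.774 servings and 1.301 servings → $2.42.
almonds + sunflower seeds with both tight: 1.045 servings and 1.924 servings → $2.60.
The minimum over all feasible corners is $1.89.

$1.89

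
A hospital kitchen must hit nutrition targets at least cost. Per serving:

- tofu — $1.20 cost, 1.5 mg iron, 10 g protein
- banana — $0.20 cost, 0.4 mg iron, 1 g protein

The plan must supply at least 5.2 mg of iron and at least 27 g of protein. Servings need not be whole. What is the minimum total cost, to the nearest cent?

$3.61

Two binding constraints pin down two serving amounts, so the optimal mix uses at most two foods. The candidates are each food alone (scaled to the tighter of iron/protein) and each pair with both constraints tight.
tofu only: max(5.2/1.5, 27/10) = 3.467 servings → $4.16.
banana only: max(5.2/0.4, 27/1) = 27 servings → $5.40.
tofu + banana with both tight: 2.24 servings and 4.6 servings → $3.61.
The minimum over all feasible corners is $3.61.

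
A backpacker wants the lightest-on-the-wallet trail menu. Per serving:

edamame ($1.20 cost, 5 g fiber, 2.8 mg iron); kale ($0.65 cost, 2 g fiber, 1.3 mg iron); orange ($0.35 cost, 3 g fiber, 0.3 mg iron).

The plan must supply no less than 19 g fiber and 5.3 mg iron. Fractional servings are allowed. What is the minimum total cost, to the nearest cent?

For a min-cost LP with two ≥-constraints, a basic feasible solution has at most two positive variables.
edamame only: max(19/5, 5.3/2.8) = 3.8 servings → $4.56.
kale only: max(19/2, 5.3/1.3) = 9.5 servings → $6.17.
orange only: max(19/3, 5.3/0.3) = 17.67 servings → $6.18.
edamame + kale: the both-tight solution has a negative serving — not a feasible corner.
edamame + orange with both tight: 1.478 servings and 3.87 servings → $3.13.
kale + orange with both tight: 3.091 servings and 4.273 servings → $3.50.
The minimum over all feasible corners is $3.13.

$3.13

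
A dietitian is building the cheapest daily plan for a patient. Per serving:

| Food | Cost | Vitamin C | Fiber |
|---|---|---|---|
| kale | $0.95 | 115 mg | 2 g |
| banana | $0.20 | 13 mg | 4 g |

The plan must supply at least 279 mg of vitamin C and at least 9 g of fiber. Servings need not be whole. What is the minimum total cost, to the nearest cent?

$2.41

Minimising a linear cost over {vitamin C ≥ 279, fiber ≥ 9, servings ≥ 0} — the optimum is at a vertex, using one or two foods.
kale only: max(279/115, 9/2) = 4.5 servings → $4.28.
banana only: max(279/13, 9/4) = 21.46 servings → $4.29.
kale + banana with both tight: 2.302 servings and 1.099 servings → $2.41.
So the least-cost plan costs $2.41.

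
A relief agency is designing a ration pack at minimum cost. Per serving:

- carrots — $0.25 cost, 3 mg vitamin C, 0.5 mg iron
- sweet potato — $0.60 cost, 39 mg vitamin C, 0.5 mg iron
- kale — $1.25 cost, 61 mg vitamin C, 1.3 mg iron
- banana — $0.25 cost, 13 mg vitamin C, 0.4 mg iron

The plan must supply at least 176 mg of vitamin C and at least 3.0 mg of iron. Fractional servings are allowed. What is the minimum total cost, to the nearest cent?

$2.87

Minimising a linear cost over {vitamin C ≥ 176, iron ≥ 3.0, servings ≥ 0} — the optimum is at a vertex, using one or two foods.
carrots only: max(176/3, 3.0/0.5) = 58.67 servings → $14.67.
sweet potato only: max(176/39, 3.0/0.5) = 6 servings → $3.60.
kale only: max(176/61, 3.0/1.3) = 2.885 servings → $3.61.
banana only: max(176/13, 3.0/0.4) = 13.54 servings → $3.38.
carrots + sweet potato with both tight: 1.611 servings and 4.389 servings → $3.04.
carrots + kale: intersection lies outside the first quadrant.
carrots + banana with both targets exact would need a negative amount; discard.
sweet potato + kale with both tight: 2.267 servings and 1.436 servings → $3.15.
sweet potato + banana with both tight: 3.451 servings and 3.187 servings → $2.87.
kale + banana: the both-tight solution has a negative serving — not a feasible corner.
Cheapest feasible corner: $2.87.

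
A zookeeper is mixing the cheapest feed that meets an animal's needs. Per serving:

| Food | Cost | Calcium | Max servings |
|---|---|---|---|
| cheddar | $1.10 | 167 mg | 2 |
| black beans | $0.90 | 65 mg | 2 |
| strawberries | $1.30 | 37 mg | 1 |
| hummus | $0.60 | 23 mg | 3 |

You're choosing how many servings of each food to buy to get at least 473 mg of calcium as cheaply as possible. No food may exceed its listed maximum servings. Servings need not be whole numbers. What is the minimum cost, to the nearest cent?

Cost per mg of calcium: cheddar $0.0066, black beans $0.0138, hummus $0.0261, strawberries $0.0351.
Take 2 servings of cheddar: +334.0 mg calcium for $2.20 (total $2.20, still need 139.0 mg).
Take 2 servings of black beans: +130.0 mg calcium for $1.80 (total $4.00, still need 9.0 mg).
Take 0.3913 servings of hummus: +9.0 mg calcium for $0.23 (total $4.23, still need 0.0 mg).
Filling from the cheapest source first is optimal under one linear minimum: $4.23.

$4.23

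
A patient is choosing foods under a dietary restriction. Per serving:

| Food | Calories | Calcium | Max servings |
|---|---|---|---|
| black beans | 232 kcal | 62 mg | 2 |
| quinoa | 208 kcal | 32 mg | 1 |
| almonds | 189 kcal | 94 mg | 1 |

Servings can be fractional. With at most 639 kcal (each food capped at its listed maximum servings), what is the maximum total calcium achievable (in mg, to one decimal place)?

Calcium per kcal: almonds 0.4974, black beans 0.2672, quinoa 0.1538.
Take 1 serving of almonds: uses 189 kcal, +94.0 mg calcium (running total 94.0 mg).
Take 1.94 servings of black beans: uses 450 kcal, +120.3 mg calcium (running total 214.3 mg).
Filling greedily by calcium-per-kcal is optimal for one linear limit, giving 214.3 mg.

214.3 mg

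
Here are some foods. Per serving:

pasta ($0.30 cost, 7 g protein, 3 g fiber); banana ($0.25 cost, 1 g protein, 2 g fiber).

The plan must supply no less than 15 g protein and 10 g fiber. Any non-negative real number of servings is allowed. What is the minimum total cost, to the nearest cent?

$1.00

An LP optimum is at a vertex; with two nutrient constraints at most two foods are used. Check each candidate.
pasta only: max(15/7, 10/3) = 3.333 servings → $1.00.
banana only: max(15/1, 10/2) = 15 servings → $3.75.
pasta + banana with both tight: 1.818 servings and 2.273 servings → $1.11.
Cheapest feasible corner: $1.00.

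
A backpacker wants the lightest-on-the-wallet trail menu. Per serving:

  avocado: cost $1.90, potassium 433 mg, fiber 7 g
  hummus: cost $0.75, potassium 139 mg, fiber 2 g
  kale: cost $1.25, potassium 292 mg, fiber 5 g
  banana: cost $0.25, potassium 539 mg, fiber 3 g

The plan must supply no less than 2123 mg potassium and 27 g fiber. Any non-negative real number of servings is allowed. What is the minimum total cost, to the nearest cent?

$2.25

Compare the cost at each extreme point of the feasible region.
avocado only: max(2123/433, 27/7) = 4.903 servings → $9.32.
hummus only: max(2123/139, 27/2) = 15.27 servings → $11.46.
kale only: max(2123/292, 27/5) = 7.271 servings → $9.09.
banana only: max(2123/539, 27/3) = 9 servings → $2.25.
avocado + hummus with both targets exact would need a negative amount; discard.
avocado + kale with both targets exact would need a negative amount; discard.
avocado + banana with both tight: 3.308 servings and 1.281 servings → $6.61.
hummus + kale: the both-tight solution has a negative serving — not a feasible corner.
hummus + banana with both tight: 12.38 servings and 0.7458 servings → $9.47.
kale + banana with both tight: 4.499 servings and 1.501 servings → $6.00.
The minimum over all feasible corners is $2.25.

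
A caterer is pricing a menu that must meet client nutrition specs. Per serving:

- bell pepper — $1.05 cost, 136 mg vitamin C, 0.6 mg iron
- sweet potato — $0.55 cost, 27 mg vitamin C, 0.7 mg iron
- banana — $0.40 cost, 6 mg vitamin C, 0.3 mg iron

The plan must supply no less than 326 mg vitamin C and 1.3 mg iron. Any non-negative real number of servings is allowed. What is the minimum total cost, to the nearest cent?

$2.52

Compare the cost at each extreme point of the feasible region.
bell pepper only: max(326/136, 1.3/0.6) = 2.397 servings → $2.52.
sweet potato only: max(326/27, 1.3/0.7) = 12.07 servings → $6.64.
banana only: max(326/6, 1.3/0.3) = 54.33 servings → $21.73.
bell pepper + sweet potato: the both-tight solution has a negative serving — not a feasible corner.
bell pepper + banana: the both-tight solution has a negative serving — not a feasible corner.
sweet potato + banana: the both-tight solution has a negative serving — not a feasible corner.
The minimum over all feasible corners is $2.52.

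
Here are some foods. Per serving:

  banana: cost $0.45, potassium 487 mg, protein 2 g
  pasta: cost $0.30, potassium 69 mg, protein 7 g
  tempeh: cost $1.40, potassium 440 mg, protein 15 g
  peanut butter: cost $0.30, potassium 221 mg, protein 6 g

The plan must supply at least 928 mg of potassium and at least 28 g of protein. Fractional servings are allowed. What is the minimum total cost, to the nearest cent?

Compare the cost at each extreme point of the feasible region.
banana only: max(928/487, 28/2) = 14 servings → $6.30.
pasta only: max(928/69, 28/7) = 13.45 servings → $4.03.
tempeh only: max(928/440, 28/15) = 2.109 servings → $2.95.
peanut butter only: max(928/221, 28/6) = 4.667 servings → $1.40.
banana + pasta with both tight: 1.395 servings and 3.601 servings → $1.71.
banana + tempeh with both tight: 0.249 servings and 1.833 servings → $2.68.
banana + peanut butter: intersection lies outside the first quadrant.
pasta + tempeh: the both-tight solution has a negative serving — not a feasible corner.
pasta + peanut butter with both tight: 0.5472 servings and 4.028 servings → $1.37.
tempeh + peanut butter with both tight: 0.9185 servings and 2.37 servings → $2.00.
So the least-cost plan costs $1.37.

$1.37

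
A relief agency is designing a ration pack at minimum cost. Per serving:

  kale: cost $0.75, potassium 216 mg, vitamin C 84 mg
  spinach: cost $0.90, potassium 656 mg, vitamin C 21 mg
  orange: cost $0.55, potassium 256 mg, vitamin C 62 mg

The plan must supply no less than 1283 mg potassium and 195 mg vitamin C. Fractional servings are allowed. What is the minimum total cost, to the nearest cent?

This is a tiny linear program; its minimum lies at a vertex of the feasible set. List the vertices and price them.
kale only: max(1283/216, 195/84) = 5.94 servings → $4.45.
spinach only: max(1283/656, 195/21) = 9.286 servings → $8.36.
orange only: max(1283/256, 195/62) = 5.012 servings → $2.76.
kale + spinach with both tight: 1.997 servings and 1.298 servings → $2.67.
kale + orange: the both-tight solution has a negative serving — not a feasible corner.
spinach + orange with both tight: 0.8394 servings and 2.861 servings → $2.33.
The minimum over all feasible corners is $2.33.

$2.33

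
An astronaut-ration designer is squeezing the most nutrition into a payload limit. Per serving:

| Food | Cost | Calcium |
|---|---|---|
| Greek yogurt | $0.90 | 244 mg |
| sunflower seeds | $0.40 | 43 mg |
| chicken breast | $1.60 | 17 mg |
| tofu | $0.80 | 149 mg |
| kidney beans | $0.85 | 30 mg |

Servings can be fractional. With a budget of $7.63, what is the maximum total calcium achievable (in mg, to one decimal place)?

2068.6 mg

Calcium per dollar: Greek yogurt 271.1, tofu 186.2, sunflower seeds 107.5, kidney beans 35.29, chicken breast 10.62.
With no serving limits, spend the whole cost allowance on Greek yogurt: $7.63 / $0.90 × 244 mg = 2068.6 mg.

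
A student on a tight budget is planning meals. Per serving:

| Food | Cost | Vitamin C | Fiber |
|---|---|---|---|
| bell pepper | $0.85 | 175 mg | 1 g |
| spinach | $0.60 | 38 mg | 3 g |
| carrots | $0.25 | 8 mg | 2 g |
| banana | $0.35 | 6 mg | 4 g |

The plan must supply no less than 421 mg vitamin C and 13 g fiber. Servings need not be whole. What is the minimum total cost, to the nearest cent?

$2.90

A basic optimal solution has at most two foods positive. Try each food alone and each pair with both targets met exactly.
bell pepper only: max(421/175, 13/1) = 13 servings → $11.05.
spinach only: max(421/38, 13/3) = 11.08 servings → $6.65.
carrots only: max(421/8, 13/2) = 52.62 servings → $13.16.
banana only: max(421/6, 13/4) = 70.17 servings → $24.56.
bell pepper + spinach with both tight: 1.579 servings and 3.807 servings → $3.63.
bell pepper + carrots with both tight: 2.158 servings and 5.421 servings → $3.19.
bell pepper + banana with both tight: 2.314 servings and 2.671 servings → $2.90.
spinach + carrots: the both-tight solution has a negative serving — not a feasible corner.
spinach + banana: intersection lies outside the first quadrant.
carrots + banana: intersection lies outside the first quadrant.
The minimum over all feasible corners is $2.90.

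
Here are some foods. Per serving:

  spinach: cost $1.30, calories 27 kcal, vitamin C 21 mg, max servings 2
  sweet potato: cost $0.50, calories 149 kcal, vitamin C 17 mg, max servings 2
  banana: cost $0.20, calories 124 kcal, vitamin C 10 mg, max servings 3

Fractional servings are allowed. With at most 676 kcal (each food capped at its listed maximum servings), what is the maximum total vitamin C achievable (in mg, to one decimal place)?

102.1 mg

Vitamin C per kcal: spinach 0.7778, sweet potato 0.1141, banana 0.08065.
Take 2 servings of spinach: uses 54 kcal, +42.0 mg vitamin C (running total 42.0 mg).
Take 2 servings of sweet potato: uses 298 kcal, +34.0 mg vitamin C (running total 76.0 mg).
Take 2.613 servings of banana: uses 324 kcal, +26.1 mg vitamin C (running total 102.1 mg).
Filling greedily by vitamin C-per-kcal is optimal for one linear limit, giving 102.1 mg.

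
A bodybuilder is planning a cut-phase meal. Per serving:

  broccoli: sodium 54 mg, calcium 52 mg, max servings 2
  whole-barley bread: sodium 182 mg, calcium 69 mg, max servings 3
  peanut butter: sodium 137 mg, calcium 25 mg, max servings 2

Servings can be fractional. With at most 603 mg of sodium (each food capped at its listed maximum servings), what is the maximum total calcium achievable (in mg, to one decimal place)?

291.7 mg

Calcium per mg sodium: broccoli 0.963, whole-barley bread 0.3791, peanut butter 0.1825.
Take 2 servings of broccoli: uses 108 mg sodium, +104.0 mg calcium (running total 104.0 mg).
Take 2.72 servings of whole-barley bread: uses 495 mg sodium, +187.7 mg calcium (running total 291.7 mg).
Filling greedily by calcium-per-mg sodium is optimal for one linear limit, giving 291.7 mg.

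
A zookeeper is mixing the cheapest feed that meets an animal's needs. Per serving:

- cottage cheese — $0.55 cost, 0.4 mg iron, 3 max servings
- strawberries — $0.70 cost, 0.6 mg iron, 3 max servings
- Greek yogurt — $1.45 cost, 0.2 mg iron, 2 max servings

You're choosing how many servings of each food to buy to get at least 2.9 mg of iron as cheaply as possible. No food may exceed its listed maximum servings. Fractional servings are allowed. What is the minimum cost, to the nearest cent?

$3.61

Cost per mg of iron: strawberries $1.1667, cottage cheese $1.3750, Greek yogurt $7.2500.
Take 3 servings of strawberries: +1.8 mg iron for $2.10 (total $2.10, still need 1.1 mg).
Take 2.75 servings of cottage cheese: +1.1 mg iron for $1.51 (total $3.61, still need 0.0 mg).
Greedy by cheapest-per-mg is optimal for a single linear constraint, so the minimum cost is $3.61.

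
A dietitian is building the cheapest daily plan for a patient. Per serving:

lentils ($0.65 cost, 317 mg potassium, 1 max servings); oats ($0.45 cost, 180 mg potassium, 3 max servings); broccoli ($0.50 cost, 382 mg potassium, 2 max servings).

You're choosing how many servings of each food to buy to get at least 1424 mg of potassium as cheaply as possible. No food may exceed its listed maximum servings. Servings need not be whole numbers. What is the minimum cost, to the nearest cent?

$2.51

Cost per mg of potassium: broccoli $0.0013, lentils $0.0021, oats $0.0025.
Take 2 servings of broccoli: +764.0 mg potassium for $1.00 (total $1.00, still need 660.0 mg).
Take 1 serving of lentils: +317.0 mg potassium for $0.65 (total $1.65, still need 343.0 mg).
Take 1.906 servings of oats: +343.0 mg potassium for $0.86 (total $2.51, still need 0.0 mg).
Greedy by cheapest-per-mg is optimal for a single linear constraint, so the minimum cost is $2.51.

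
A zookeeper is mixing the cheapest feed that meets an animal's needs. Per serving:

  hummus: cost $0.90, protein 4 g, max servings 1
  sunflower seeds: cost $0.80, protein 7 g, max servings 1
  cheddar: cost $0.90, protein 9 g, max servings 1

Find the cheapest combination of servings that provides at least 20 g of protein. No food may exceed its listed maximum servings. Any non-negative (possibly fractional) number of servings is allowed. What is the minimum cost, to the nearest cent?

Cost per g of protein: cheddar $0.1000, sunflower seeds $0.1143, hummus $0.2250.
Take 1 serving of cheddar: +9.0 g protein for $0.90 (total $0.90, still need 11.0 g).
Take 1 serving of sunflower seeds: +7.0 g protein for $0.80 (total $1.70, still need 4.0 g).
Take 1 serving of hummus: +4.0 g protein for $0.90 (total $2.60, still need 0.0 g).
Filling from the cheapest source first is optimal under one linear minimum: $2.60.

$2.60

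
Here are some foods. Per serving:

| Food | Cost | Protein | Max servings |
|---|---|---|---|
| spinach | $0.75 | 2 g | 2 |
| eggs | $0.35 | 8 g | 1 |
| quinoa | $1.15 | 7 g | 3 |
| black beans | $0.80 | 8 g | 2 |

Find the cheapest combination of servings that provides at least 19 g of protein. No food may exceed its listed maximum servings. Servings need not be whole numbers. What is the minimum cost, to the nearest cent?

$1.45

Cost per g of protein: eggs $0.0437, black beans $0.1000, quinoa $0.1643, spinach $0.3750.
Take 1 serving of eggs: +8.0 g protein for $0.35 (total $0.35, still need 11.0 g).
Take 1.375 servings of black beans: +11.0 g protein for $1.10 (total $1.45, still need 0.0 g).
Filling from the cheapest source first is optimal under one linear minimum: $1.45.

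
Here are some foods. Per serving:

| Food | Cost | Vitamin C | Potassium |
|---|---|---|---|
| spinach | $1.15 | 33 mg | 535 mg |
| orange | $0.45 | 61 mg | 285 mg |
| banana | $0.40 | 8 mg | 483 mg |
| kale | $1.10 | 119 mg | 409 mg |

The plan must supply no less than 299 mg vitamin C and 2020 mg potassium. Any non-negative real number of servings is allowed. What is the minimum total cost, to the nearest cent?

spinach only: max(299/33, 2020/535) = 9.061 servings → $10.42.
orange only: max(299/61, 2020/285) = 7.088 servings → $3.19.
banana only: max(299/8, 2020/483) = 37.38 servings → $14.95.
kale only: max(299/119, 2020/409) = 4.939 servings → $5.43.
spinach + orange with both tight: 1.636 servings and 4.017 servings → $3.69.
spinach + banana: the both-tight solution has a negative serving — not a feasible corner.
spinach + kale with both tight: 2.354 servings and 1.86 servings → $4.75.
orange + banana with both tight: 4.718 servings and 1.398 servings → $2.68.
orange + kale: intersection lies outside the first quadrant.
banana + kale with both tight: 2.179 servings and 2.366 servings → $3.47.
The minimum over all feasible corners is $2.68.

$2.68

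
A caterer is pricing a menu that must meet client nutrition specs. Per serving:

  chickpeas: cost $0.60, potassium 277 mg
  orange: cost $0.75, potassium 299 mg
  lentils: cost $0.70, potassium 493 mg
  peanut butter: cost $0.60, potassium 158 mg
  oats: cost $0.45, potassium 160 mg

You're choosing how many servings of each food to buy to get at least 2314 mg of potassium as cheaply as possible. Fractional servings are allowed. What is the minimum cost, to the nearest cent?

Cost per mg of potassium: lentils $0.0014, chickpeas $0.0022, orange $0.0025, oats $0.0028, peanut butter $0.0038.
With no serving limits, use only lentils: 2314 mg / 493 mg = 4.694 servings × $0.70 = $3.29.

$3.29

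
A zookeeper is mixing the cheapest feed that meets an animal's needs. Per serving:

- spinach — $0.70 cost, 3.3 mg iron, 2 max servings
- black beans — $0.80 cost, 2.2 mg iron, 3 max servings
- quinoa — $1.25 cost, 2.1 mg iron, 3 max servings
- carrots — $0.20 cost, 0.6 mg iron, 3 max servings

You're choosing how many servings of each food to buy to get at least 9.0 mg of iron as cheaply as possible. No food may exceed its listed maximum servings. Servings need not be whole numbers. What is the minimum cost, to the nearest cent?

Cost per mg of iron: spinach $0.2121, carrots $0.3333, black beans $0.3636, quinoa $0.5952.
Take 2 servings of spinach: +6.6 mg iron for $1.40 (total $1.40, still need 2.4 mg).
Take 3 servings of carrots: +1.8 mg iron for $0.60 (total $2.00, still need 0.6 mg).
Take 0.2727 servings of black beans: +0.6 mg iron for $0.22 (total $2.22, still need 0.0 mg).
Greedy by cheapest-per-mg is optimal for a single linear constraint, so the minimum cost is $2.22.

$2.22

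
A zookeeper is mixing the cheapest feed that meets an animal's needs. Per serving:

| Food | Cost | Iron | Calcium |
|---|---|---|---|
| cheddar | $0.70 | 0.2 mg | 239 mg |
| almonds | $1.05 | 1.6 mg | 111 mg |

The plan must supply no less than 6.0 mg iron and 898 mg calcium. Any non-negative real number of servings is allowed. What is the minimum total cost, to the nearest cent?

$5.15

The cheapest plan sits at a corner of the feasible region — with two constraints it uses at most two foods.
cheddar only: max(6.0/0.2, 898/239) = 30 servings → $21.00.
almonds only: max(6.0/1.6, 898/111) = 8.09 servings → $8.49.
cheddar + almonds with both tight: 2.14 servings and 3.483 servings → $5.15.
Cheapest feasible corner: $5.15.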